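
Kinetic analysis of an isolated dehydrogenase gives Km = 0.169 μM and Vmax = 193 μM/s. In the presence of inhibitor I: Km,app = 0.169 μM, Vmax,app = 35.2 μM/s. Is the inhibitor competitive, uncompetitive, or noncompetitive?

Vmax decreases (193 → 35.2 μM/s) while Km is unchanged — pure noncompetitive inhibition.

noncompetitive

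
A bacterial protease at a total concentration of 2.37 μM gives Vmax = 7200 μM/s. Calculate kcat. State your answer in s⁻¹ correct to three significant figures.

kcat = Vmax/[E]total = 7200 μM/s / 2.37 μM = 3040 s⁻¹.

3040 s⁻¹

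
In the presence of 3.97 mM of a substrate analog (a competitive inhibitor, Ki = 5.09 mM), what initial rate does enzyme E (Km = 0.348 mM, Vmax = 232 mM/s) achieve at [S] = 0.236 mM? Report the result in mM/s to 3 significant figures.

With α = 1 + [I]/Ki = 1 + 3.97/5.09 = 1.780, the competitive rate law is v = Vmax[S] / (αKm + [S]).
v = 232×0.236 / (1.780×0.348 + 0.236) = 54.75/0.8554 = 64.0 mM/s.

64.0 mM/s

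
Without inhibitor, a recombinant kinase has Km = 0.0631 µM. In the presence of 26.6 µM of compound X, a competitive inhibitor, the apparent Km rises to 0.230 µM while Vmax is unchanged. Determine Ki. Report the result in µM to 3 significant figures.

Competitive: Km,app = α·Km with α = 1 + [I]/Ki.
α = Km,app/Km = 0.230/0.0631 = 3.645.
Since α = 1 + [I]/Ki, [I]/Ki = 3.645 − 1 = 2.645 and Ki = 26.6/2.645 = 10.1 µM.

10.1 µM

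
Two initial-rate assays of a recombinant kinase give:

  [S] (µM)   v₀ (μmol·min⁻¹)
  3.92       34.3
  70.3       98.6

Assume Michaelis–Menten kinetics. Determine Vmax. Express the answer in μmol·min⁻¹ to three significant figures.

In reciprocal form, 1/v = (Km/Vmax)·(1/[S]) + 1/Vmax. The two points give (1/[S], 1/v) = (0.2551, 0.02915) and (0.01422, 0.01014).
Slope = (0.02915 − 0.01014)/(0.2551 − 0.01422) = 0.07893; intercept = 0.02915 − 0.07893×0.2551 = 0.009019.
Vmax = 1/intercept = 111 μmol·min⁻¹; Km = slope × Vmax = 0.07893 × 111 = 8.75 µM.

111 μmol·min⁻¹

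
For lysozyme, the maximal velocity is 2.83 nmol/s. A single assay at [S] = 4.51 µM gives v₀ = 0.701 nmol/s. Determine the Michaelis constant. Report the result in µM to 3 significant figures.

13.7 µM

v/Vmax = 0.701/2.83 = 0.2477 = [S]/(Km+[S]).
So Km + [S] = [S]/0.2477 = 18.21 µM, giving Km = 18.21 − 4.51 = 13.7 µM.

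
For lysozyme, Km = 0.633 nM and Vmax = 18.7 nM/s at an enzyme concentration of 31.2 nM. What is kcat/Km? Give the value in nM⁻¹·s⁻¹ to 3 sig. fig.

kcat = Vmax/[E]total = 18.7/31.2 = 0.599 s⁻¹.
kcat/Km = 0.599/0.633 = 0.947 nM⁻¹·s⁻¹.

0.947 nM⁻¹·s⁻¹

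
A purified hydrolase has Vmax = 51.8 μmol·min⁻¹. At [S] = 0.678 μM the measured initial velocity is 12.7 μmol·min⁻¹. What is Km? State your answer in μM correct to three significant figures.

v/Vmax = 12.7/51.8 = 0.2452 = [S]/(Km+[S]).
So Km + [S] = [S]/0.2452 = 2.765 μM, giving Km = 2.765 − 0.678 = 2.09 μM.

2.09 μM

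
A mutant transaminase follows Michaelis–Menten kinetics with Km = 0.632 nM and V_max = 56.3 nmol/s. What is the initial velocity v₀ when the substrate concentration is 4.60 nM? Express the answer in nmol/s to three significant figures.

49.5 nmol/s

v = Vmax·[S]/(Km + [S]) = 56.3 × 4.60 / (0.632 + 4.60)
  = 259.0 / 5.232 = 49.5 nmol/s.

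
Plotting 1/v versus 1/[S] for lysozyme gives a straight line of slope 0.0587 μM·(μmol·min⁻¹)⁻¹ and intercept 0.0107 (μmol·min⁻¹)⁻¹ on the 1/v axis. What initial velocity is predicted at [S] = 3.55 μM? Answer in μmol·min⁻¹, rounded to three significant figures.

The y-intercept is 1/Vmax, so Vmax = 1/0.0107 = 93.5 μmol·min⁻¹.
The slope is Km/Vmax, so Km = 0.0587 × 93.5 = 5.49 μM.
Then v = 93.5 × 3.55/(5.49 + 3.55) = 36.7 μmol·min⁻¹.

36.7 μmol·min⁻¹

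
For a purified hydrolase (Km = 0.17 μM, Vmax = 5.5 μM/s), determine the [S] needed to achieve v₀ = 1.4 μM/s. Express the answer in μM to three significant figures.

The required fractional saturation is v/Vmax = 1.4/5.5 = 0.2545.
Then [S]/(Km+[S]) = 0.2545 ⇒ [S] = 0.17 × 0.2545/(1 − 0.2545) = 0.0580 μM.

0.0580 μM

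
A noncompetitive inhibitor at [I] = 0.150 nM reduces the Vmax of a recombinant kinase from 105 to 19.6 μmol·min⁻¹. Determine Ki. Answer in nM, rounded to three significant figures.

Noncompetitive: Vmax,app = Vmax/α with α = 1 + [I]/Ki.
α = Vmax/Vmax,app = 105/19.6 = 5.357.
Since α = 1 + [I]/Ki, [I]/Ki = 5.357 − 1 = 4.357 and Ki = 0.150/4.357 = 0.0344 nM.

0.0344 nM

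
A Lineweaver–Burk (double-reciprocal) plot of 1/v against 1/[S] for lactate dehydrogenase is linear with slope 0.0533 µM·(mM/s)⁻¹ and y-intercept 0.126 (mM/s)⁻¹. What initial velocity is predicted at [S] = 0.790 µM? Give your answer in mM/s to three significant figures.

5.17 mM/s

The y-intercept is 1/Vmax, so Vmax = 1/0.126 = 7.94 mM/s.
The slope is Km/Vmax, so Km = 0.0533 × 7.94 = 0.423 µM.
Then v = 7.94 × 0.790/(0.423 + 0.790) = 5.17 mM/s.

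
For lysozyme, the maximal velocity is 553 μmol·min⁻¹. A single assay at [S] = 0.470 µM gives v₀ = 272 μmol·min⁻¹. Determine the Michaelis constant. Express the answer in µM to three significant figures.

0.486 µM

v/Vmax = 272/553 = 0.4919 = [S]/(Km+[S]).
So Km + [S] = [S]/0.4919 = 0.9556 µM, giving Km = 0.9556 − 0.470 = 0.486 µM.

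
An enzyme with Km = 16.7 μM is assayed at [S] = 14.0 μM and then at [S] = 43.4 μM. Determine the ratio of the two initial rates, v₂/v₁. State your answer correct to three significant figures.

Since Vmax cancels, v₂/v₁ = [S]₂(Km+[S]₁) / [S]₁(Km+[S]₂).
= 43.4×(16.7+14.0) / (14.0×(16.7+43.4)) = 1332/841.4 = 1.58.

1.58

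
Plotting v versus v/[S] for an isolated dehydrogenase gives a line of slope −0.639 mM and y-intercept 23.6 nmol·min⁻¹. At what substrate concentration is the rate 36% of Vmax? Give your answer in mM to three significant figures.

0.359 mM

The Eadie–Hofstee slope gives Km = 0.639 mM (slope = −Km).
v/Vmax = [S]/(Km+[S]) = 0.36 ⇒ [S] = Km·0.36/(1−0.36) = 0.639 × 0.5625 = 0.359 mM.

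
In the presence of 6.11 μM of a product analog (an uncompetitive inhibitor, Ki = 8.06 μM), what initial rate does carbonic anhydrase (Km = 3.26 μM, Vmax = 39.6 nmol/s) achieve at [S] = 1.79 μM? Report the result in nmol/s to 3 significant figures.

With α = 1 + [I]/Ki = 1 + 6.11/8.06 = 1.758, the uncompetitive rate law is v = (Vmax/α)·[S] / (Km/α + [S]).
v = (39.6/1.758)×1.79 / (3.26/1.758 + 1.79) = 40.32/3.644 = 11.1 nmol/s.

11.1 nmol/s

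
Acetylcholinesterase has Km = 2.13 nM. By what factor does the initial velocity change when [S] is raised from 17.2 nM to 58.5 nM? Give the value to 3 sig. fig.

1.08

The fractional saturations are [S]/(Km+[S]) = 17.2/19.33 = 0.8898 and 58.5/60.63 = 0.9649.
v₂/v₁ is just their ratio: 0.9649/0.8898 = 1.08.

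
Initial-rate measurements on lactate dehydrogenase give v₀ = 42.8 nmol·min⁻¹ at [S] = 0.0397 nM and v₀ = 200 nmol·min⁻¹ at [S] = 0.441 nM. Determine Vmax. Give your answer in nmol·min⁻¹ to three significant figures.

314 nmol·min⁻¹

In reciprocal form, 1/v = (Km/Vmax)·(1/[S]) + 1/Vmax. The two points give (1/[S], 1/v) = (25.19, 0.02336) and (2.268, 0.005000).
Slope = (0.02336 − 0.005000)/(25.19 − 2.268) = 0.0008012; intercept = 0.02336 − 0.0008012×25.19 = 0.003183.
Vmax = 1/intercept = 314 nmol·min⁻¹; Km = slope × Vmax = 0.0008012 × 314 = 0.252 nM.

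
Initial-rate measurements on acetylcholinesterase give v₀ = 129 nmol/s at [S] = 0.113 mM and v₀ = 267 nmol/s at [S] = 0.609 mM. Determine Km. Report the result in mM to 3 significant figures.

0.196 mM

In reciprocal form, 1/v = (Km/Vmax)·(1/[S]) + 1/Vmax. The two points give (1/[S], 1/v) = (8.850, 0.007752) and (1.642, 0.003745).
Slope = (0.007752 − 0.003745)/(8.850 − 1.642) = 0.0005559; intercept = 0.007752 − 0.0005559×8.850 = 0.002833.
Vmax = 1/intercept = 353 nmol/s; Km = slope × Vmax = 0.0005559 × 353 = 0.196 mM.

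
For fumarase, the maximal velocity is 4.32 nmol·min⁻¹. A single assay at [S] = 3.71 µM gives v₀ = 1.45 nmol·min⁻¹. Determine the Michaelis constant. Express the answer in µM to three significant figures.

7.34 µM

From v = Vmax[S]/(Km+[S]), Km = [S](Vmax − v)/v.
Km = 3.71 × (4.32 − 1.45) / 1.45 = 10.65/1.45 = 7.34 µM.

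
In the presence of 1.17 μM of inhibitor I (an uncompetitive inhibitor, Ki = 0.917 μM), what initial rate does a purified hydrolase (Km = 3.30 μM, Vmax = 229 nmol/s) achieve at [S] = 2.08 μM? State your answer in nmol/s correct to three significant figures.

α = 1 + [I]/Ki = 1 + 1.17/0.917 = 2.276.
For an uncompetitive inhibitor, both parameters are divided by α, giving Vmax/α and Km/α: Km,app = 1.45 μM, Vmax,app = 101 nmol/s.
v = Vmax,app·[S]/(Km,app + [S]) = 101 × 2.08/(1.45 + 2.08) = 59.3 nmol/s.

59.3 nmol/s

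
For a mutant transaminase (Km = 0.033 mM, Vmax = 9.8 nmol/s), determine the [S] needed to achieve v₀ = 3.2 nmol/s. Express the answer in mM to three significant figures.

0.0160 mM

The required fractional saturation is v/Vmax = 3.2/9.8 = 0.3265.
Then [S]/(Km+[S]) = 0.3265 ⇒ [S] = 0.033 × 0.3265/(1 − 0.3265) = 0.0160 mM.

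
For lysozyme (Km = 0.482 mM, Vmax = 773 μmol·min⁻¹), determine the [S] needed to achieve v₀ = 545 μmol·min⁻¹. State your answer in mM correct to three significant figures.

The required fractional saturation is v/Vmax = 545/773 = 0.7050.
Then [S]/(Km+[S]) = 0.7050 ⇒ [S] = 0.482 × 0.7050/(1 − 0.7050) = 1.15 mM.

1.15 mM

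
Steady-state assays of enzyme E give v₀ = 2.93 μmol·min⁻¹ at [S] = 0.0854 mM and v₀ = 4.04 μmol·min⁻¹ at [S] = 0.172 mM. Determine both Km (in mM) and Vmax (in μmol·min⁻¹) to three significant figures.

In reciprocal form, 1/v = (Km/Vmax)·(1/[S]) + 1/Vmax. The two points give (1/[S], 1/v) = (11.71, 0.3413) and (5.814, 0.2475).
Slope = (0.3413 − 0.2475)/(11.71 − 5.814) = 0.01591; intercept = 0.3413 − 0.01591×11.71 = 0.1551.
Vmax = 1/intercept = 6.45 μmol·min⁻¹; Km = slope × Vmax = 0.01591 × 6.45 = 0.103 mM.

Km = 0.103 mM; Vmax = 6.45 μmol·min⁻¹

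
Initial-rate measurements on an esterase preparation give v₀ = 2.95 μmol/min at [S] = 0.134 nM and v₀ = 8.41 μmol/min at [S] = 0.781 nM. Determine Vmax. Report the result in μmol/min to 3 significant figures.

13.6 μmol/min

In reciprocal form, 1/v = (Km/Vmax)·(1/[S]) + 1/Vmax. The two points give (1/[S], 1/v) = (7.463, 0.3390) and (1.280, 0.1189).
Slope = (0.3390 − 0.1189)/(7.463 − 1.280) = 0.03560; intercept = 0.3390 − 0.03560×7.463 = 0.07333.
Vmax = 1/intercept = 13.6 μmol/min; Km = slope × Vmax = 0.03560 × 13.6 = 0.485 nM.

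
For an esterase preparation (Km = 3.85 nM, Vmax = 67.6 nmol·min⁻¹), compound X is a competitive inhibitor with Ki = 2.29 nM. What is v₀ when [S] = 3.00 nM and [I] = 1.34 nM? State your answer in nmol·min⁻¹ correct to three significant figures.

22.3 nmol·min⁻¹

α = 1 + [I]/Ki = 1 + 1.34/2.29 = 1.585.
For a competitive inhibitor, Vmax is unchanged and the apparent Km becomes α·Km: Km,app = 6.10 nM, Vmax,app = 67.6 nmol·min⁻¹.
v = Vmax,app·[S]/(Km,app + [S]) = 67.6 × 3.00/(6.10 + 3.00) = 22.3 nmol·min⁻¹.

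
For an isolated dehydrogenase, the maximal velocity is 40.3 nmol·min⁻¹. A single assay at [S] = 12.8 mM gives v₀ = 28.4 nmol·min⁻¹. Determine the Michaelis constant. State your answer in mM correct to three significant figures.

From v = Vmax[S]/(Km+[S]), Km = [S](Vmax − v)/v.
Km = 12.8 × (40.3 − 28.4) / 28.4 = 152.3/28.4 = 5.36 mM.

5.36 mM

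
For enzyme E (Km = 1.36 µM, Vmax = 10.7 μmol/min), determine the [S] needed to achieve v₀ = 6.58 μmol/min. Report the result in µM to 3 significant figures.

2.17 µM

The required fractional saturation is v/Vmax = 6.58/10.7 = 0.6150.
Then [S]/(Km+[S]) = 0.6150 ⇒ [S] = 1.36 × 0.6150/(1 − 0.6150) = 2.17 µM.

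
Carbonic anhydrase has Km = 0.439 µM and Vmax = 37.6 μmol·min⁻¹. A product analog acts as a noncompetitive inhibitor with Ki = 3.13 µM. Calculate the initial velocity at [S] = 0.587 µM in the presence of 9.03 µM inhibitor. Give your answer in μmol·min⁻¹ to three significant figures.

With α = 1 + [I]/Ki = 1 + 9.03/3.13 = 3.885, the noncompetitive rate law is v = (Vmax/α)·[S] / (Km + [S]).
v = (37.6/3.885)×0.587 / (0.439 + 0.587) = 5.681/1.026 = 5.54 μmol·min⁻¹.

5.54 μmol·min⁻¹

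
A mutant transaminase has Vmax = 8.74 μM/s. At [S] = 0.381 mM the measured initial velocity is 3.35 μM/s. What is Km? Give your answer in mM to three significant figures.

0.613 mM

v/Vmax = 3.35/8.74 = 0.3833 = [S]/(Km+[S]).
So Km + [S] = [S]/0.3833 = 0.9940 mM, giving Km = 0.9940 − 0.381 = 0.613 mM.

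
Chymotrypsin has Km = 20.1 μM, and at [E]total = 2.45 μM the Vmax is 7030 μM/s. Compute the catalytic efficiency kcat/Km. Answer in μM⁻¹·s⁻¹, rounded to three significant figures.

143 μM⁻¹·s⁻¹

kcat = Vmax/[E]total = 7030/2.45 = 2870 s⁻¹.
kcat/Km = 2870/20.1 = 143 μM⁻¹·s⁻¹.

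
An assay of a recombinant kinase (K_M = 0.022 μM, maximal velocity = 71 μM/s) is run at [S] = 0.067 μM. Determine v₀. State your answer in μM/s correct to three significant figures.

v = Vmax·[S]/(Km + [S]) = 71 × 0.067 / (0.022 + 0.067)
  = 4.757 / 0.08900 = 53.4 μM/s.

53.4 μM/s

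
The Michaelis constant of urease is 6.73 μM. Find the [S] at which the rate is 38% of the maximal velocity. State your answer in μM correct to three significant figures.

4.12 μM

v/Vmax = [S]/(Km+[S]) = 0.38, so [S] = Km·0.38/(1 − 0.38) = 6.73 × 0.6129.
[S] = 4.12 μM.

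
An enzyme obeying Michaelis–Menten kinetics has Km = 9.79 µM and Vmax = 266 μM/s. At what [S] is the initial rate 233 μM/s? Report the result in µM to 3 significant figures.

The required fractional saturation is v/Vmax = 233/266 = 0.8759.
Then [S]/(Km+[S]) = 0.8759 ⇒ [S] = 9.79 × 0.8759/(1 − 0.8759) = 69.1 µM.

69.1 µM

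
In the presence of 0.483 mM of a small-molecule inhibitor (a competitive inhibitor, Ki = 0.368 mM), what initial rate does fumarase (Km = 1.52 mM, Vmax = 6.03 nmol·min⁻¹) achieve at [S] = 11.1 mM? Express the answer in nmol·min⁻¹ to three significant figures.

With α = 1 + [I]/Ki = 1 + 0.483/0.368 = 2.312, the competitive rate law is v = Vmax[S] / (αKm + [S]).
v = 6.03×11.1 / (2.312×1.52 + 11.1) = 66.93/14.62 = 4.58 nmol·min⁻¹.

4.58 nmol·min⁻¹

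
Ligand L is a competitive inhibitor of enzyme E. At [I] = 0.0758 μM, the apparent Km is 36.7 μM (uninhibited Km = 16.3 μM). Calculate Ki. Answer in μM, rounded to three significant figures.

Competitive: Km,app = α·Km with α = 1 + [I]/Ki.
α = Km,app/Km = 36.7/16.3 = 2.252.
Since α = 1 + [I]/Ki, [I]/Ki = 2.252 − 1 = 1.252 and Ki = 0.0758/1.252 = 0.0606 μM.

0.0606 μM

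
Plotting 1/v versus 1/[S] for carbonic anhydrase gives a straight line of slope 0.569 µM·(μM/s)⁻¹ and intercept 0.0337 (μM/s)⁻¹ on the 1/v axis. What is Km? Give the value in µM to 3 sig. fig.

y-intercept = 1/Vmax ⇒ Vmax = 29.7 μM/s; slope = Km/Vmax ⇒ Km = slope × Vmax.
Km = 0.569 × 29.7 = 16.9 µM.

16.9 µM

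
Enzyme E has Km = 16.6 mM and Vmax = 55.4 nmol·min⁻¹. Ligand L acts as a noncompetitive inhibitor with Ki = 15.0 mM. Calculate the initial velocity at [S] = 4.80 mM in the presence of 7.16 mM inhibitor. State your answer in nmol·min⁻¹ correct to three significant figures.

8.41 nmol·min⁻¹

With α = 1 + [I]/Ki = 1 + 7.16/15.0 = 1.477, the noncompetitive rate law is v = (Vmax/α)·[S] / (Km + [S]).
v = (55.4/1.477)×4.80 / (16.6 + 4.80) = 180.0/21.40 = 8.41 nmol·min⁻¹.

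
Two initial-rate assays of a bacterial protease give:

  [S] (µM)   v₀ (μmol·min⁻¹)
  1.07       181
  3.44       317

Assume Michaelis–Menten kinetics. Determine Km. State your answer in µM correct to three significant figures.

From v = Vmax[S]/(Km+[S]), each point gives Vmax = v(Km+[S])/[S].
Equating: 181(Km+1.07)/1.07 = 317(Km+3.44)/3.44.
169.2·Km + 181 = 92.15·Km + 317, so (169.2 − 92.15)·Km = 317 − 181.
Km = 136.0/77.01 = 1.77 µM; then Vmax = 181(1.77+1.07)/1.07 = 480 μmol·min⁻¹.

1.77 µM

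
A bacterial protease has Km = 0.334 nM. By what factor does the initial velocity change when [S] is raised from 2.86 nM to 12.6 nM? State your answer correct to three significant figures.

1.09

Since Vmax cancels, v₂/v₁ = [S]₂(Km+[S]₁) / [S]₁(Km+[S]₂).
= 12.6×(0.334+2.86) / (2.86×(0.334+12.6)) = 40.24/36.99 = 1.09.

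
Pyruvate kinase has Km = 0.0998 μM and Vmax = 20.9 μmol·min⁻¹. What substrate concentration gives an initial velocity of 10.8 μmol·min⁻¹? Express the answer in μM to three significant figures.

0.107 μM

The required fractional saturation is v/Vmax = 10.8/20.9 = 0.5167.
Then [S]/(Km+[S]) = 0.5167 ⇒ [S] = 0.0998 × 0.5167/(1 − 0.5167) = 0.107 μM.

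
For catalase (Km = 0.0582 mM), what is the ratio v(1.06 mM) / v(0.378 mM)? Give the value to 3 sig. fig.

1.09

Since Vmax cancels, v₂/v₁ = [S]₂(Km+[S]₁) / [S]₁(Km+[S]₂).
= 1.06×(0.0582+0.378) / (0.378×(0.0582+1.06)) = 0.4624/0.4227 = 1.09.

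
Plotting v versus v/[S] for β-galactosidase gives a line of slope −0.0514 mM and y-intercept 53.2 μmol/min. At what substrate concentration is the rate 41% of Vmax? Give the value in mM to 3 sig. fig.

The Eadie–Hofstee slope gives Km = 0.0514 mM (slope = −Km).
v/Vmax = [S]/(Km+[S]) = 0.41 ⇒ [S] = Km·0.41/(1−0.41) = 0.0514 × 0.6949 = 0.0357 mM.

0.0357 mM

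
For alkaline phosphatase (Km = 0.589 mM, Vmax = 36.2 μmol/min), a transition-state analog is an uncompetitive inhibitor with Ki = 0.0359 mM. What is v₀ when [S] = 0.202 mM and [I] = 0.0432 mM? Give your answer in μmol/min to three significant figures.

7.07 μmol/min

With α = 1 + [I]/Ki = 1 + 0.0432/0.0359 = 2.203, the uncompetitive rate law is v = (Vmax/α)·[S] / (Km/α + [S]).
v = (36.2/2.203)×0.202 / (0.589/2.203 + 0.202) = 3.319/0.4693 = 7.07 μmol/min.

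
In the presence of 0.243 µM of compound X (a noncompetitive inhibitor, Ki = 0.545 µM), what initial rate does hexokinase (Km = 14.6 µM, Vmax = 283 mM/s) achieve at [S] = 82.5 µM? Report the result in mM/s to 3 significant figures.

With α = 1 + [I]/Ki = 1 + 0.243/0.545 = 1.446, the noncompetitive rate law is v = (Vmax/α)·[S] / (Km + [S]).
v = (283/1.446)×82.5 / (14.6 + 82.5) = 16150/97.10 = 166 mM/s.

166 mM/s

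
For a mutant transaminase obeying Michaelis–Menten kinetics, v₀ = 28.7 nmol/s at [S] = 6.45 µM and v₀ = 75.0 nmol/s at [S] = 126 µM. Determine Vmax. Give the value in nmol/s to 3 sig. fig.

From v = Vmax[S]/(Km+[S]), each point gives Vmax = v(Km+[S])/[S].
Equating: 28.7(Km+6.45)/6.45 = 75.0(Km+126)/126.
4.450·Km + 28.7 = 0.5952·Km + 75.0, so (4.450 − 0.5952)·Km = 75.0 − 28.7.
Km = 46.30/3.854 = 12.0 µM; then Vmax = 28.7(12.0+6.45)/6.45 = 82.2 nmol/s.

82.2 nmol/s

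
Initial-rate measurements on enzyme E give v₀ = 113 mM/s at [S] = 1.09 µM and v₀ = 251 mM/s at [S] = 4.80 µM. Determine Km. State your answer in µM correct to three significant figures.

2.69 µM

From v = Vmax[S]/(Km+[S]), each point gives Vmax = v(Km+[S])/[S].
Equating: 113(Km+1.09)/1.09 = 251(Km+4.80)/4.80.
103.7·Km + 113 = 52.29·Km + 251, so (103.7 − 52.29)·Km = 251 − 113.
Km = 138.0/51.38 = 2.69 µM; then Vmax = 113(2.69+1.09)/1.09 = 391 mM/s.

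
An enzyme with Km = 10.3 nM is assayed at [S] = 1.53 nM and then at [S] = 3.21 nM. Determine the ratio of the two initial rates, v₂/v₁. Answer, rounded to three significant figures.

1.84

Since Vmax cancels, v₂/v₁ = [S]₂(Km+[S]₁) / [S]₁(Km+[S]₂).
= 3.21×(10.3+1.53) / (1.53×(10.3+3.21)) = 37.97/20.67 = 1.84.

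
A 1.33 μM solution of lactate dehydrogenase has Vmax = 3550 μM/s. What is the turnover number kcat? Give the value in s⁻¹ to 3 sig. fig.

2670 s⁻¹

kcat = Vmax/[E]total = 3550 μM/s / 1.33 μM = 2670 s⁻¹.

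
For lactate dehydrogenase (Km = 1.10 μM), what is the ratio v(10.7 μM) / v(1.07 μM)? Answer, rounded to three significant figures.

1.84

The fractional saturations are [S]/(Km+[S]) = 1.07/2.170 = 0.4931 and 10.7/11.80 = 0.9068.
v₂/v₁ is just their ratio: 0.9068/0.4931 = 1.84.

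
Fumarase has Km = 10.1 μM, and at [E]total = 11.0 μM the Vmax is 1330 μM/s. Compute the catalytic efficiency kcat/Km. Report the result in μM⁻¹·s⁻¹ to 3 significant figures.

12.0 μM⁻¹·s⁻¹

kcat = Vmax/[E]total = 1330/11.0 = 121 s⁻¹.
kcat/Km = 121/10.1 = 12.0 μM⁻¹·s⁻¹.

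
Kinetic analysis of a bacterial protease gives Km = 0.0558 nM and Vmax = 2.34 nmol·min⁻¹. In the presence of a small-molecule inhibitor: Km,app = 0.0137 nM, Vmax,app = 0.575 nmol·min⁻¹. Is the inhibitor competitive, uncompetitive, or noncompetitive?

Both Km and Vmax decrease by the same factor (~4.07-fold) — characteristic of uncompetitive inhibition.

uncompetitive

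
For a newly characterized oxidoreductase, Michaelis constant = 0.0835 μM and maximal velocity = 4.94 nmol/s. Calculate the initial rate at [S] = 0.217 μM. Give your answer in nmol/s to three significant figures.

3.57 nmol/s

v = Vmax·[S]/(Km + [S]) = 4.94 × 0.217 / (0.0835 + 0.217)
  = 1.072 / 0.3005 = 3.57 nmol/s.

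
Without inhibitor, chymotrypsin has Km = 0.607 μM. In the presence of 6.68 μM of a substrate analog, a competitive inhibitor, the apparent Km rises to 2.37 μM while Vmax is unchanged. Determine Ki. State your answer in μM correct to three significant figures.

Competitive: Km,app = α·Km with α = 1 + [I]/Ki.
α = Km,app/Km = 2.37/0.607 = 3.904.
Ki = [I]/(α − 1) = 6.68/2.904 = 2.30 μM.

2.30 μM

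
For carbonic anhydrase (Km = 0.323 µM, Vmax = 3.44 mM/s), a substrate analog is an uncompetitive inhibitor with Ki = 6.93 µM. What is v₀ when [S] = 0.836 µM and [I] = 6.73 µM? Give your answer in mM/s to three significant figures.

1.46 mM/s

With α = 1 + [I]/Ki = 1 + 6.73/6.93 = 1.971, the uncompetitive rate law is v = (Vmax/α)·[S] / (Km/α + [S]).
v = (3.44/1.971)×0.836 / (0.323/1.971 + 0.836) = 1.459/0.9999 = 1.46 mM/s.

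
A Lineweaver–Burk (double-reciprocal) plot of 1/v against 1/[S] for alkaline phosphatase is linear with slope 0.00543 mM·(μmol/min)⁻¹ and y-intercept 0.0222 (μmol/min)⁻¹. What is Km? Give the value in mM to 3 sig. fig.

0.245 mM

y-intercept = 1/Vmax ⇒ Vmax = 45.0 μmol/min; slope = Km/Vmax ⇒ Km = slope × Vmax.
Km = 0.00543 × 45.0 = 0.245 mM.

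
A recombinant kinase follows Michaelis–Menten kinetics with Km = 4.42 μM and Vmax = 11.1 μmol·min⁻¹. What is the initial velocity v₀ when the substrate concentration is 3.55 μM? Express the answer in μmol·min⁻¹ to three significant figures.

[S]/(Km+[S]) = 3.55/7.970 = 0.4454, the fractional saturation.
v = 0.4454 × Vmax = 0.4454 × 11.1 = 4.94 μmol·min⁻¹.

4.94 μmol·min⁻¹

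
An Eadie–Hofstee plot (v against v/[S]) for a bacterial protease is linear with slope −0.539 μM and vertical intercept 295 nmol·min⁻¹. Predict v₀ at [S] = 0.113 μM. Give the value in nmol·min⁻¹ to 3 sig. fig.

51.1 nmol·min⁻¹

In the Eadie–Hofstee form v = Vmax − Km·(v/[S]), the slope is −Km and the intercept is Vmax, so Km = 0.539 μM and Vmax = 295 nmol·min⁻¹.
v = 295 × 0.113/(0.539 + 0.113) = 51.1 nmol·min⁻¹.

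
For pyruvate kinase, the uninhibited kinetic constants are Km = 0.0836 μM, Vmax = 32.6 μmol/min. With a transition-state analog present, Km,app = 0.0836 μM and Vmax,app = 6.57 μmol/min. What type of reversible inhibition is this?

Vmax decreases (32.6 → 6.57 μmol/min) while Km is unchanged — pure noncompetitive inhibition.

noncompetitive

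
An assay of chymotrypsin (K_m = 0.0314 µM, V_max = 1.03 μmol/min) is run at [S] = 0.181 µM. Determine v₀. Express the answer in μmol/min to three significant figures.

[S]/(Km+[S]) = 0.181/0.2124 = 0.8522, the fractional saturation.
v = 0.8522 × Vmax = 0.8522 × 1.03 = 0.878 μmol/min.

0.878 μmol/min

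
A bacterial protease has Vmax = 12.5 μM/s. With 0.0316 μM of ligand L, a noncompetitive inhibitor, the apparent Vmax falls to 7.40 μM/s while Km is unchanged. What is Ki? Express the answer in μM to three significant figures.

Noncompetitive: Vmax,app = Vmax/α with α = 1 + [I]/Ki.
α = Vmax/Vmax,app = 12.5/7.40 = 1.689.
Since α = 1 + [I]/Ki, [I]/Ki = 1.689 − 1 = 0.6892 and Ki = 0.0316/0.6892 = 0.0459 μM.

0.0459 μM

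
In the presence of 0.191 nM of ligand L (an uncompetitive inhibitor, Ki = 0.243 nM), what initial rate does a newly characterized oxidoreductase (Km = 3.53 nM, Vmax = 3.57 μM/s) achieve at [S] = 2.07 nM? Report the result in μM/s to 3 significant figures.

1.02 μM/s

With α = 1 + [I]/Ki = 1 + 0.191/0.243 = 1.786, the uncompetitive rate law is v = (Vmax/α)·[S] / (Km/α + [S]).
v = (3.57/1.786)×2.07 / (3.53/1.786 + 2.07) = 4.138/4.046 = 1.02 μM/s.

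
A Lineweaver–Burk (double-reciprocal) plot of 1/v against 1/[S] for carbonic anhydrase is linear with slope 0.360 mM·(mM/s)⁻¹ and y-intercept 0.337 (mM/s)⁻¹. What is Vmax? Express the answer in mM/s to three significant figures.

The y-intercept of a Lineweaver–Burk plot equals 1/Vmax, so Vmax = 1/0.337 = 2.97 mM/s.

2.97 mM/s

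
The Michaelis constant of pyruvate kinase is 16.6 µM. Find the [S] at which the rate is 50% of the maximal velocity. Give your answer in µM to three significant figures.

v/Vmax = [S]/(Km+[S]) = 0.5, so [S] = Km·0.5/(1 − 0.5) = 16.6 × 1.000.
[S] = 16.6 µM.

16.6 µM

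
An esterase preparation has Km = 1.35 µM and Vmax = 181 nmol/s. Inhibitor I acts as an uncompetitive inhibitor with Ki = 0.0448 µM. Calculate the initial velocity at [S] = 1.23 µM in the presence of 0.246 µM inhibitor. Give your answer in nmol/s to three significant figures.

23.9 nmol/s

With α = 1 + [I]/Ki = 1 + 0.246/0.0448 = 6.491, the uncompetitive rate law is v = (Vmax/α)·[S] / (Km/α + [S]).
v = (181/6.491)×1.23 / (1.35/6.491 + 1.23) = 34.30/1.438 = 23.9 nmol/s.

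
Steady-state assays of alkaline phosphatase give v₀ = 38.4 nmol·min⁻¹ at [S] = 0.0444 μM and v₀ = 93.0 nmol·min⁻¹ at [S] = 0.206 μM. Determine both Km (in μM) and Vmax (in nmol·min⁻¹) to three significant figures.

In reciprocal form, 1/v = (Km/Vmax)·(1/[S]) + 1/Vmax. The two points give (1/[S], 1/v) = (22.52, 0.02604) and (4.854, 0.01075).
Slope = (0.02604 − 0.01075)/(22.52 − 4.854) = 0.0008653; intercept = 0.02604 − 0.0008653×22.52 = 0.006552.
Vmax = 1/intercept = 153 nmol·min⁻¹; Km = slope × Vmax = 0.0008653 × 153 = 0.132 μM.

Km = 0.132 μM; Vmax = 153 nmol·min⁻¹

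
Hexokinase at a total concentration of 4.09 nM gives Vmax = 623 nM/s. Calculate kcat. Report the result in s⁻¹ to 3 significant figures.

kcat = Vmax/[E]total = 623 nM/s / 4.09 nM = 152 s⁻¹.

152 s⁻¹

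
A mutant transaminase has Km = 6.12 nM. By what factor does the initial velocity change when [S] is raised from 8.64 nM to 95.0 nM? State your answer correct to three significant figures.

1.60

Since Vmax cancels, v₂/v₁ = [S]₂(Km+[S]₁) / [S]₁(Km+[S]₂).
= 95.0×(6.12+8.64) / (8.64×(6.12+95.0)) = 1402/873.7 = 1.60.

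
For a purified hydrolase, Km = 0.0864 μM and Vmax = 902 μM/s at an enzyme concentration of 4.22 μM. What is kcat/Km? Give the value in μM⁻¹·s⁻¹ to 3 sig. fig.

kcat = Vmax/[E]total = 902/4.22 = 214 s⁻¹.
kcat/Km = 214/0.0864 = 2470 μM⁻¹·s⁻¹.

2470 μM⁻¹·s⁻¹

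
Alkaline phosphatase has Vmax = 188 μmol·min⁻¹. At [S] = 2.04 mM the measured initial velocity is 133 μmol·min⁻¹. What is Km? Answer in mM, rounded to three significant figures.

0.844 mM

v/Vmax = 133/188 = 0.7074 = [S]/(Km+[S]).
So Km + [S] = [S]/0.7074 = 2.884 mM, giving Km = 2.884 − 2.04 = 0.844 mM.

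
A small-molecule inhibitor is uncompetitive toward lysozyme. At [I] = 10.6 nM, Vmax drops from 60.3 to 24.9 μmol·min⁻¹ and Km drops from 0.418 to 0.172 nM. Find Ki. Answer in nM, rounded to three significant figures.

7.46 nM

Uncompetitive: Vmax,app = Vmax/α (and Km,app = Km/α) with α = 1 + [I]/Ki.
α = Vmax/Vmax,app = 60.3/24.9 = 2.422.
Since α = 1 + [I]/Ki, [I]/Ki = 2.422 − 1 = 1.422 and Ki = 10.6/1.422 = 7.46 nM.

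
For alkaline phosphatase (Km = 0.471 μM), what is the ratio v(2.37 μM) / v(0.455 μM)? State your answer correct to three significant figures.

1.70

Since Vmax cancels, v₂/v₁ = [S]₂(Km+[S]₁) / [S]₁(Km+[S]₂).
= 2.37×(0.471+0.455) / (0.455×(0.471+2.37)) = 2.195/1.293 = 1.70.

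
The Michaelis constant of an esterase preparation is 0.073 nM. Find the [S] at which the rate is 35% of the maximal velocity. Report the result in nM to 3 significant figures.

v/Vmax = [S]/(Km+[S]) = 0.35, so [S] = Km·0.35/(1 − 0.35) = 0.073 × 0.5385.
[S] = 0.0393 nM.

0.0393 nM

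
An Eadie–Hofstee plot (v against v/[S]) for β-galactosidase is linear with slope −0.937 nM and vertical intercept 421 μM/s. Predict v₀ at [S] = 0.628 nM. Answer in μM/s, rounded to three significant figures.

In the Eadie–Hofstee form v = Vmax − Km·(v/[S]), the slope is −Km and the intercept is Vmax, so Km = 0.937 nM and Vmax = 421 μM/s.
v = 421 × 0.628/(0.937 + 0.628) = 169 μM/s.

169 μM/s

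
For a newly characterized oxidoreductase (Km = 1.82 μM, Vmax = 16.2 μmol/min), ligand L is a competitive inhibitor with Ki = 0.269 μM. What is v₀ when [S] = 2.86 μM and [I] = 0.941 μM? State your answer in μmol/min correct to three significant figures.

α = 1 + [I]/Ki = 1 + 0.941/0.269 = 4.498.
For a competitive inhibitor, Vmax is unchanged and the apparent Km becomes α·Km: Km,app = 8.19 μM, Vmax,app = 16.2 μmol/min.
v = Vmax,app·[S]/(Km,app + [S]) = 16.2 × 2.86/(8.19 + 2.86) = 4.19 μmol/min.

4.19 μmol/min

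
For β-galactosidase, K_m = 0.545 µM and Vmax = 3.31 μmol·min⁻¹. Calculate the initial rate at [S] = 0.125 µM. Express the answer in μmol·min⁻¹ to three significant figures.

[S]/(Km+[S]) = 0.125/0.6700 = 0.1866, the fractional saturation.
v = 0.1866 × Vmax = 0.1866 × 3.31 = 0.618 μmol·min⁻¹.

0.618 μmol·min⁻¹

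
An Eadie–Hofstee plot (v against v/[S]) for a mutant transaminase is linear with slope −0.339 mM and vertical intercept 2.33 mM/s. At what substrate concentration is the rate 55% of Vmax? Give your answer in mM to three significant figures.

0.414 mM

The Eadie–Hofstee slope gives Km = 0.339 mM (slope = −Km).
v/Vmax = [S]/(Km+[S]) = 0.55 ⇒ [S] = Km·0.55/(1−0.55) = 0.339 × 1.222 = 0.414 mM.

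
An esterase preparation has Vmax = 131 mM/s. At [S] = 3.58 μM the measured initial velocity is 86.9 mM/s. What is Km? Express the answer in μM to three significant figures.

1.82 μM

From v = Vmax[S]/(Km+[S]), Km = [S](Vmax − v)/v.
Km = 3.58 × (131 − 86.9) / 86.9 = 157.9/86.9 = 1.82 μM.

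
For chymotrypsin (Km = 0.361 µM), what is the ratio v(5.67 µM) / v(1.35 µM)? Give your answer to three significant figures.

1.19

Since Vmax cancels, v₂/v₁ = [S]₂(Km+[S]₁) / [S]₁(Km+[S]₂).
= 5.67×(0.361+1.35) / (1.35×(0.361+5.67)) = 9.701/8.142 = 1.19.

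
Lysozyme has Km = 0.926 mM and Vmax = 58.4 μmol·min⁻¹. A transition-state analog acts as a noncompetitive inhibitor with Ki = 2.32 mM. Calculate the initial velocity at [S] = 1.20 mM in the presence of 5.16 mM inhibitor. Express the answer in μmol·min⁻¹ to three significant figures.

10.2 μmol·min⁻¹

α = 1 + [I]/Ki = 1 + 5.16/2.32 = 3.224.
For a noncompetitive inhibitor, Vmax is reduced to Vmax/α while Km is unchanged: Km,app = 0.926 mM, Vmax,app = 18.1 μmol·min⁻¹.
v = Vmax,app·[S]/(Km,app + [S]) = 18.1 × 1.20/(0.926 + 1.20) = 10.2 μmol·min⁻¹.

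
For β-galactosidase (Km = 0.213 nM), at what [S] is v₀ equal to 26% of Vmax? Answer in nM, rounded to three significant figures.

0.0748 nM

v/Vmax = [S]/(Km+[S]) = 0.26, so [S] = Km·0.26/(1 − 0.26) = 0.213 × 0.3514.
[S] = 0.0748 nM.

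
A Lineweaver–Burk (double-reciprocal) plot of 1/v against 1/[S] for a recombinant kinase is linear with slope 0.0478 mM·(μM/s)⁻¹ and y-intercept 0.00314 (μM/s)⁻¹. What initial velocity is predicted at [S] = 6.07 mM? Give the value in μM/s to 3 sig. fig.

90.8 μM/s

The y-intercept is 1/Vmax, so Vmax = 1/0.00314 = 318 μM/s.
The slope is Km/Vmax, so Km = 0.0478 × 318 = 15.2 mM.
Then v = 318 × 6.07/(15.2 + 6.07) = 90.8 μM/s.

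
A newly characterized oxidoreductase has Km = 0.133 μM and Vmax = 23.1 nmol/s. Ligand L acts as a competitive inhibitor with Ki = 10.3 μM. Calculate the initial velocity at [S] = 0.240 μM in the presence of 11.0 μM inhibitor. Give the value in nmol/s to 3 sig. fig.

α = 1 + [I]/Ki = 1 + 11.0/10.3 = 2.068.
For a competitive inhibitor, Vmax is unchanged and the apparent Km becomes α·Km: Km,app = 0.275 μM, Vmax,app = 23.1 nmol/s.
v = Vmax,app·[S]/(Km,app + [S]) = 23.1 × 0.240/(0.275 + 0.240) = 10.8 nmol/s.

10.8 nmol/s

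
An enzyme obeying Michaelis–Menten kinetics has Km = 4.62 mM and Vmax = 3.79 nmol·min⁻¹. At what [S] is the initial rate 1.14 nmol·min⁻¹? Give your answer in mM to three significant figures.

1.99 mM

Rearranging v = Vmax[S]/(Km+[S]) gives [S] = Km·v/(Vmax − v).
[S] = 4.62 × 1.14 / (3.79 − 1.14) = 5.267/2.650 = 1.99 mM.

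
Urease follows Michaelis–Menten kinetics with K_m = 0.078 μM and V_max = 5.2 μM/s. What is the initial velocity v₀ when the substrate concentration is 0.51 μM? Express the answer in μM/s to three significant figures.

v = Vmax·[S]/(Km + [S]) = 5.2 × 0.51 / (0.078 + 0.51)
  = 2.652 / 0.5880 = 4.51 μM/s.

4.51 μM/s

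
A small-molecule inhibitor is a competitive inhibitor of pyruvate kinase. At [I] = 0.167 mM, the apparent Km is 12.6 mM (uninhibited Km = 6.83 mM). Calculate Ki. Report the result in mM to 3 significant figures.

0.198 mM

Competitive: Km,app = α·Km with α = 1 + [I]/Ki.
α = Km,app/Km = 12.6/6.83 = 1.845.
Ki = [I]/(α − 1) = 0.167/0.8448 = 0.198 mM.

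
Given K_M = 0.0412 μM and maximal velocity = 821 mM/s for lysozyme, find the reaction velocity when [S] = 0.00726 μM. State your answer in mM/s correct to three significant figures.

123 mM/s

[S]/(Km+[S]) = 0.00726/0.04846 = 0.1498, the fractional saturation.
v = 0.1498 × Vmax = 0.1498 × 821 = 123 mM/s.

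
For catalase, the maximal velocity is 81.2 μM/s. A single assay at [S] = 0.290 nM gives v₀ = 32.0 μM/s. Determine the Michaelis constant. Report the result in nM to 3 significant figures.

From v = Vmax[S]/(Km+[S]), Km = [S](Vmax − v)/v.
Km = 0.290 × (81.2 − 32.0) / 32.0 = 14.27/32.0 = 0.446 nM.

0.446 nM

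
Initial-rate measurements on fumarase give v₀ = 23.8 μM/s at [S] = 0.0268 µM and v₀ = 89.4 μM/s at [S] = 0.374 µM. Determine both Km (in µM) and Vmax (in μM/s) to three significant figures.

Km = 0.101 µM; Vmax = 114 μM/s

From v = Vmax[S]/(Km+[S]), each point gives Vmax = v(Km+[S])/[S].
Equating: 23.8(Km+0.0268)/0.0268 = 89.4(Km+0.374)/0.374.
888.1·Km + 23.8 = 239.0·Km + 89.4, so (888.1 − 239.0)·Km = 89.4 − 23.8.
Km = 65.60/649.0 = 0.101 µM; then Vmax = 23.8(0.101+0.0268)/0.0268 = 114 μM/s.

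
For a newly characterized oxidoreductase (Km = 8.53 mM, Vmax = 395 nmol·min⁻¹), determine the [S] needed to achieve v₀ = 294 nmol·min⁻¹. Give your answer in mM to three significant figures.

24.8 mM

Rearranging v = Vmax[S]/(Km+[S]) gives [S] = Km·v/(Vmax − v).
[S] = 8.53 × 294 / (395 − 294) = 2508/101.0 = 24.8 mM.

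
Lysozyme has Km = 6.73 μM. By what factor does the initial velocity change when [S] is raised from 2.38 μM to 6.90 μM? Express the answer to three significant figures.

Since Vmax cancels, v₂/v₁ = [S]₂(Km+[S]₁) / [S]₁(Km+[S]₂).
= 6.90×(6.73+2.38) / (2.38×(6.73+6.90)) = 62.86/32.44 = 1.94.

1.94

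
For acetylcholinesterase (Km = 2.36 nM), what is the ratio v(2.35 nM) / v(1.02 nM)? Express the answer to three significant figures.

1.65

Since Vmax cancels, v₂/v₁ = [S]₂(Km+[S]₁) / [S]₁(Km+[S]₂).
= 2.35×(2.36+1.02) / (1.02×(2.36+2.35)) = 7.943/4.804 = 1.65.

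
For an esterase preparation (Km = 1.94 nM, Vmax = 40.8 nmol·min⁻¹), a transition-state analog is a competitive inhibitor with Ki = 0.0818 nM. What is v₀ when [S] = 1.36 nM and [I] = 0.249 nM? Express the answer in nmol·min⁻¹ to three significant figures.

With α = 1 + [I]/Ki = 1 + 0.249/0.0818 = 4.044, the competitive rate law is v = Vmax[S] / (αKm + [S]).
v = 40.8×1.36 / (4.044×1.94 + 1.36) = 55.49/9.205 = 6.03 nmol·min⁻¹.

6.03 nmol·min⁻¹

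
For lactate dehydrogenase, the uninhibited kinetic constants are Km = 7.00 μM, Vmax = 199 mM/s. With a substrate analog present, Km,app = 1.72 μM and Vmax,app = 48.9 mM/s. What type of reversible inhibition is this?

uncompetitive

Both Km and Vmax decrease by the same factor (~4.07-fold) — characteristic of uncompetitive inhibition.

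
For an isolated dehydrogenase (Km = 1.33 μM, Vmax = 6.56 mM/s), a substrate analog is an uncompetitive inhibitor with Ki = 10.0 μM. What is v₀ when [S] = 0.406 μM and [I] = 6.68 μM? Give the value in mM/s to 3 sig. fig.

With α = 1 + [I]/Ki = 1 + 6.68/10.0 = 1.668, the uncompetitive rate law is v = (Vmax/α)·[S] / (Km/α + [S]).
v = (6.56/1.668)×0.406 / (1.33/1.668 + 0.406) = 1.597/1.203 = 1.33 mM/s.

1.33 mM/s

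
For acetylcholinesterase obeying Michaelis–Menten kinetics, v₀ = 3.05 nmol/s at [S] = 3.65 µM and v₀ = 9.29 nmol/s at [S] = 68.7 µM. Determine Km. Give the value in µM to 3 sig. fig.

From v = Vmax[S]/(Km+[S]), each point gives Vmax = v(Km+[S])/[S].
Equating: 3.05(Km+3.65)/3.65 = 9.29(Km+68.7)/68.7.
0.8356·Km + 3.05 = 0.1352·Km + 9.29, so (0.8356 − 0.1352)·Km = 9.29 − 3.05.
Km = 6.240/0.7004 = 8.91 µM; then Vmax = 3.05(8.91+3.65)/3.65 = 10.5 nmol/s.

8.91 µM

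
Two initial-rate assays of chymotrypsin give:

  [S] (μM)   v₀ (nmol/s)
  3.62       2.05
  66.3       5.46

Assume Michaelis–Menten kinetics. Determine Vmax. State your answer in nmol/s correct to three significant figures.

6.04 nmol/s

In reciprocal form, 1/v = (Km/Vmax)·(1/[S]) + 1/Vmax. The two points give (1/[S], 1/v) = (0.2762, 0.4878) and (0.01508, 0.1832).
Slope = (0.4878 − 0.1832)/(0.2762 − 0.01508) = 1.167; intercept = 0.4878 − 1.167×0.2762 = 0.1656.
Vmax = 1/intercept = 6.04 nmol/s; Km = slope × Vmax = 1.167 × 6.04 = 7.05 μM.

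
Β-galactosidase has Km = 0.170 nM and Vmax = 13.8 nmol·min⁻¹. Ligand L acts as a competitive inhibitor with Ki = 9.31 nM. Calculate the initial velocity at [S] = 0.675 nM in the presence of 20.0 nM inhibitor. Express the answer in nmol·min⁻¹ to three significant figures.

7.70 nmol·min⁻¹

With α = 1 + [I]/Ki = 1 + 20.0/9.31 = 3.148, the competitive rate law is v = Vmax[S] / (αKm + [S]).
v = 13.8×0.675 / (3.148×0.170 + 0.675) = 9.315/1.210 = 7.70 nmol·min⁻¹.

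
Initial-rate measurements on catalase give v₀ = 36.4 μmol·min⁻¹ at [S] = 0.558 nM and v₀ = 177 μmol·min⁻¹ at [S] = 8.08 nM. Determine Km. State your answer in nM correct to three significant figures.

3.25 nM

In reciprocal form, 1/v = (Km/Vmax)·(1/[S]) + 1/Vmax. The two points give (1/[S], 1/v) = (1.792, 0.02747) and (0.1238, 0.005650).
Slope = (0.02747 − 0.005650)/(1.792 − 0.1238) = 0.01308; intercept = 0.02747 − 0.01308×1.792 = 0.004031.
Vmax = 1/intercept = 248 μmol·min⁻¹; Km = slope × Vmax = 0.01308 × 248 = 3.25 nM.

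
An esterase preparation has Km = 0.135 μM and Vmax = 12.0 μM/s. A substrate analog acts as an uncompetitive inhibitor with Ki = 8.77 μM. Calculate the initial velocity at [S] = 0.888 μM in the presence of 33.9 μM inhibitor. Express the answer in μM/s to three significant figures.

2.39 μM/s

α = 1 + [I]/Ki = 1 + 33.9/8.77 = 4.865.
For an uncompetitive inhibitor, both parameters are divided by α, giving Vmax/α and Km/α: Km,app = 0.0277 μM, Vmax,app = 2.47 μM/s.
v = Vmax,app·[S]/(Km,app + [S]) = 2.47 × 0.888/(0.0277 + 0.888) = 2.39 μM/s.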